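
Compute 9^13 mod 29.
Using repeated squaring. 13 = 8 + 4 + 1 (binary 1101). Repeated squaring mod 29: 9^1 ≡ 9; 9^2 ≡ 9² = 81 ≡ 23; 9^4 ≡ 23² = 529 ≡ 7; 9^8 ≡ 7² = 49 ≡ 20. Multiply: 9^13 = 9^8 × 9^4 × 9^1 ≡ 20 × 7 × 9 (mod 29): 20 × 7 = 140 ≡ 24; 24 × 9 = 216 ≡ 13. So 9^13 ≡ 13 (mod 29).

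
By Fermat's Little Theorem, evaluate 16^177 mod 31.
By Fermat: 16^{30} ≡ 1 (mod 31). 177 = 5×30 + 27. So 16^{177} ≡ 16^{27} ≡ 8 (mod 31)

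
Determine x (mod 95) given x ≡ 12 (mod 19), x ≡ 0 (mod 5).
50

Using the Chinese Remainder Theorem:
M = product of moduli = 95
For equation 1: M_1 = 5, 5 ≡ 5 (mod 19), inverse of 5 mod 19 is 4 (check: 5 × 4 = 20 ≡ 1 (mod 19))
For equation 2: M_2 = 19, 19 ≡ 4 (mod 5), inverse of 19 mod 5 is 4 (check: 4 × 4 = 16 ≡ 1 (mod 5))
Combine: x ≡ Σ r_i×M_i×(M_i⁻¹ mod m_i) = 12×5×4 + 0×19×4 = 240 + 0 = 240
240 mod 95 = 50
x ≡ 50 (mod 95)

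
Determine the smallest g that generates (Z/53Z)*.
2

A primitive root g modulo p has order p-1 = 52
Prime divisors of 52: [2, 13]
g is a primitive root iff g^(52/q) ≢ 1 (mod 53) for each prime divisor q
Testing small values:
  g = 2: 2^26 ≡ 52, 2^4 ≡ 16 (mod 53) → none is 1, primitive root!
The smallest primitive root is 2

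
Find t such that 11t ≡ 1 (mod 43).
11^(-1) ≡ 4 (mod 43). Verification: 11 × 4 = 44 ≡ 1 (mod 43)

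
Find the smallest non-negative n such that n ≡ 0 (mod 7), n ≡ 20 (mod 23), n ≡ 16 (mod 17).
917

Using the Chinese Remainder Theorem:
M = product of moduli = 2737
For equation 1: M_1 = 391, 391 ≡ 6 (mod 7), inverse of 391 mod 7 is 6 (check: 6 × 6 = 36 ≡ 1 (mod 7))
For equation 2: M_2 = 119, 119 ≡ 4 (mod 23), inverse of 119 mod 23 is 6 (check: 4 × 6 = 24 ≡ 1 (mod 23))
For equation 3: M_3 = 161, 161 ≡ 8 (mod 17), inverse of 161 mod 17 is 15 (check: 8 × 15 = 120 ≡ 1 (mod 17))
Combine: n ≡ Σ r_i×M_i×(M_i⁻¹ mod m_i) = 0×391×6 + 20×119×6 + 16×161×15 = 0 + 14280 + 38640 = 52920
52920 mod 2737 = 917
n ≡ 917 (mod 2737)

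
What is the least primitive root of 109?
6

A primitive root g modulo p has order p-1 = 108
Prime divisors of 108: [2, 3]
g is a primitive root iff g^(108/q) ≢ 1 (mod 109) for each prime divisor q
Testing small values:
  g = 2: 2^54 ≡ 108, 2^36 ≡ 1 (mod 109) → 2^36 ≡ 1, not primitive root
  g = 3: 3^54 ≡ 1, 3^36 ≡ 63 (mod 109) → 3^54 ≡ 1, not primitive root
  g = 4: 4^54 ≡ 1, 4^36 ≡ 1 (mod 109) → 4^54 ≡ 1, not primitive root
  g = 5: 5^54 ≡ 1, 5^36 ≡ 63 (mod 109) → 5^54 ≡ 1, not primitive root
  g = 6: 6^54 ≡ 108, 6^36 ≡ 63 (mod 109) → none is 1, primitive root!
The smallest primitive root is 6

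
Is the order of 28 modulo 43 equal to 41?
No, the actual order is 42, not 41.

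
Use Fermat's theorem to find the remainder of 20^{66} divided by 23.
1

By Fermat's Little Theorem, a^(p-1) ≡ 1 (mod p) for prime p and gcd(a, p) = 1
Here p = 23, so 20^22 ≡ 1 (mod 23)
We can reduce the exponent: 66 mod 22 = 0
So 20^66 ≡ 20^0 (mod 23)
Computing: 20^0 mod 23 = 1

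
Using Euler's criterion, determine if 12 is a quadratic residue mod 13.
By Euler's criterion: 12^{6} ≡ 1 (mod 13). Since this equals 1, 12 is a QR.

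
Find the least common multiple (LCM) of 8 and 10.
40

First find GCD(8, 10) using the Euclidean algorithm:
8 = 0 × 10 + 8
10 = 1 × 8 + 2
8 = 4 × 2 + 0
GCD(8, 10) = 2

LCM formula: LCM(a, b) = (a × b) / GCD(a, b)
LCM(8, 10) = (8 × 10) / 2
LCM(8, 10) = 80 / 2
LCM(8, 10) = 40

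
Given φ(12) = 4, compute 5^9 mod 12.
By Euler: 5^{4} ≡ 1 (mod 12) since gcd(5, 12) = 1. 9 = 2×4 + 1. So 5^{9} ≡ 5^{1} ≡ 5 (mod 12)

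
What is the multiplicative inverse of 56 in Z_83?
43

Using Extended Euclidean Algorithm:
gcd(56, 83) = 1
Bezout coefficients: 56 × -40 + 83 × 27 = 1
So 56 × -40 ≡ 1 (mod 83)
The inverse is -40 mod 83 = 43
Verification: 56 × 43 = 2408 = 29 × 83 + 1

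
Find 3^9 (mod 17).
9 = 8 + 1 (binary 1001). Repeated squaring mod 17: 3^1 ≡ 3; 3^2 ≡ 3² = 9 ≡ 9; 3^4 ≡ 9² = 81 ≡ 13; 3^8 ≡ 13² = 169 ≡ 16. Multiply: 3^9 = 3^8 × 3^1 ≡ 16 × 3 (mod 17): 16 × 3 = 48 ≡ 14. So 3^9 ≡ 14 (mod 17).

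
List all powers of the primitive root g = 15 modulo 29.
g^1, g^2, ..., g^{28} mod 29: {15, 22, 11, 20, 10, 5, 17, 23, 26, 13, 21, 25, 27, 28, 14, 7, 18, 9, 19, 24, 12, 6, 3, 16, 8, 4, 2, 1}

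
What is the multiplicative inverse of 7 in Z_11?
8

Using Extended Euclidean Algorithm:
gcd(7, 11) = 1
Bezout coefficients: 7 × -3 + 11 × 2 = 1
So 7 × -3 ≡ 1 (mod 11)
The inverse is -3 mod 11 = 8
Verification: 7 × 8 = 56 = 5 × 11 + 1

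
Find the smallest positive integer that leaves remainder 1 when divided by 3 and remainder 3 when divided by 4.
M = 3 × 4 = 12. M₁ = 4, y₁ ≡ 1 (mod 3). M₂ = 3, y₂ ≡ 3 (mod 4). m = 1×4×1 + 3×3×3 ≡ 7 (mod 12). The smallest positive such number is 7.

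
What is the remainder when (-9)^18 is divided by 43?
Using repeated squaring. (-9) ≡ 34 (mod 43). 18 = 16 + 2 (binary 10010). Repeated squaring mod 43: 34^1 ≡ 34; 34^2 ≡ 34² = 1156 ≡ 38; 34^4 ≡ 38² = 1444 ≡ 25; 34^8 ≡ 25² = 625 ≡ 23; 34^16 ≡ 23² = 529 ≡ 13. Multiply: (-9)^18 ≡ 34^16 × 34^2 ≡ 13 × 38 (mod 43): 13 × 38 = 494 ≡ 21. So (-9)^18 ≡ 21 (mod 43).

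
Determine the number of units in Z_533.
480

Prime factorization: 533 = 13 × 41
Using the formula φ(n) = n × Π(1 - 1/p) for each prime factor p:
φ(533) = 533 × (1 - 1/13) × (1 - 1/41)
φ(533) = 480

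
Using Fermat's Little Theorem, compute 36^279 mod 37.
By Fermat: 36^{36} ≡ 1 (mod 37). 279 = 7×36 + 27. So 36^{279} ≡ 36^{27} ≡ 36 (mod 37)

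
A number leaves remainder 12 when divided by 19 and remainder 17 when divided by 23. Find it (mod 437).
M = 19 × 23 = 437. M₁ = 23, y₁ ≡ 5 (mod 19). M₂ = 19, y₂ ≡ 17 (mod 23). r = 12×23×5 + 17×19×17 ≡ 316 (mod 437)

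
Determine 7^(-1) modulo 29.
7^(-1) ≡ 25 (mod 29). Verification: 7 × 25 = 175 ≡ 1 (mod 29)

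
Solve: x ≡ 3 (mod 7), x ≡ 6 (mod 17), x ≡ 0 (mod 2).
M = 7 × 17 × 2 = 238. M₁ = 34, y₁ ≡ 6 (mod 7). M₂ = 14, y₂ ≡ 11 (mod 17). M₃ = 119, y₃ ≡ 1 (mod 2). x = 3×34×6 + 6×14×11 + 0×119×1 ≡ 108 (mod 238)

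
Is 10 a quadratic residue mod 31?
By Euler's criterion: 10^{15} ≡ 1 (mod 31). Since this equals 1, 10 is a QR.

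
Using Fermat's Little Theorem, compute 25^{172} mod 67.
9

By Fermat's Little Theorem, a^(p-1) ≡ 1 (mod p) for prime p and gcd(a, p) = 1
Here p = 67, so 25^66 ≡ 1 (mod 67)
We can reduce the exponent: 172 mod 66 = 40
So 25^172 ≡ 25^40 (mod 67)
Computing: 25^40 mod 67 = 9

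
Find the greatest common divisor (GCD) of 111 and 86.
1

Using the Euclidean algorithm:
111 = 1 × 86 + 25
86 = 3 × 25 + 11
25 = 2 × 11 + 3
11 = 3 × 3 + 2
3 = 1 × 2 + 1
2 = 2 × 1 + 0

GCD(111, 86) = 1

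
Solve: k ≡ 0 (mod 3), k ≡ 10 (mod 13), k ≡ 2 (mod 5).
M = 3 × 13 × 5 = 195. M₁ = 65, y₁ ≡ 2 (mod 3). M₂ = 15, y₂ ≡ 7 (mod 13). M₃ = 39, y₃ ≡ 4 (mod 5). k = 0×65×2 + 10×15×7 + 2×39×4 ≡ 192 (mod 195)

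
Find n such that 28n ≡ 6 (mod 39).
3

Since gcd(28, 39) = 1 divides 6, a solution exists.
Multiply both sides by the inverse of 28 mod 39:
  28^(-1) mod 39 = 7
  x ≡ 7 × 6 ≡ 42 ≡ 3 (mod 39)
Verification: 28 × 3 = 84 = 2 × 39 + 6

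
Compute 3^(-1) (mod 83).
28

Using Extended Euclidean Algorithm:
gcd(3, 83) = 1
Bezout coefficients: 3 × 28 + 83 × -1 = 1
So 3 × 28 ≡ 1 (mod 83)
The inverse is 28 mod 83 = 28
Verification: 3 × 28 = 84 = 1 × 83 + 1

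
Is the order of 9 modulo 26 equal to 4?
No, the actual order is 3, not 4.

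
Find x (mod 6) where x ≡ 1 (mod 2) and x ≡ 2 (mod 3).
M = 2 × 3 = 6. M₁ = 3, y₁ ≡ 1 (mod 2). M₂ = 2, y₂ ≡ 2 (mod 3). x = 1×3×1 + 2×2×2 ≡ 5 (mod 6)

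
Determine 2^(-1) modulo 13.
2^(-1) ≡ 7 (mod 13). Verification: 2 × 7 = 14 ≡ 1 (mod 13)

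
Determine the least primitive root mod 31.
p - 1 = 30 has prime divisors 2, 3, 5. h is a primitive root mod 31 iff h^(30/q) ≢ 1 (mod 31) for each such q.
h = 2: 2^15 ≡ 1, 2^10 ≡ 1, 2^6 ≡ 2 (mod 31); 2^15 ≡ 1, so not a primitive root.
h = 3: 3^15 ≡ 30, 3^10 ≡ 25, 3^6 ≡ 16 (mod 31); none is 1, so 3 has order 30 and is a primitive root.
The smallest primitive root mod 31 is g = 3.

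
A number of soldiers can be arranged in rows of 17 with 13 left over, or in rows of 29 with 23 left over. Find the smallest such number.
M = 17 × 29 = 493. M₁ = 29, y₁ ≡ 10 (mod 17). M₂ = 17, y₂ ≡ 12 (mod 29). n = 13×29×10 + 23×17×12 ≡ 81 (mod 493). The smallest positive such number is 81.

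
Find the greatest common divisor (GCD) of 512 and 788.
4

Using the Euclidean algorithm:
512 = 0 × 788 + 512
788 = 1 × 512 + 276
512 = 1 × 276 + 236
276 = 1 × 236 + 40
236 = 5 × 40 + 36
40 = 1 × 36 + 4
36 = 9 × 4 + 0

GCD(512, 788) = 4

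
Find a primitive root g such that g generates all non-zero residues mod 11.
p - 1 = 10 has prime divisors 2, 5. h is a primitive root mod 11 iff h^(10/q) ≢ 1 (mod 11) for each such q.
h = 2: 2^5 ≡ 10, 2^2 ≡ 4 (mod 11); none is 1, so 2 has order 10 and is a primitive root.
The smallest primitive root mod 11 is g = 2.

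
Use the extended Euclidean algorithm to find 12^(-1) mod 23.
Extended GCD: 12(2) + 23(-1) = 1. So 12^(-1) ≡ 2 ≡ 2 (mod 23). Verify: 12 × 2 = 24 ≡ 1 (mod 23)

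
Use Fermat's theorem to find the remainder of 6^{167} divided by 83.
50

By Fermat's Little Theorem, a^(p-1) ≡ 1 (mod p) for prime p and gcd(a, p) = 1
Here p = 83, so 6^82 ≡ 1 (mod 83)
We can reduce the exponent: 167 mod 82 = 3
So 6^167 ≡ 6^3 (mod 83)
Computing: 6^3 mod 83 = 50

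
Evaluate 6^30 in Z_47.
Using repeated squaring. 30 = 16 + 8 + 4 + 2 (binary 11110). Repeated squaring mod 47: 6^1 ≡ 6; 6^2 ≡ 6² = 36 ≡ 36; 6^4 ≡ 36² = 1296 ≡ 27; 6^8 ≡ 27² = 729 ≡ 24; 6^16 ≡ 24² = 576 ≡ 12. Multiply: 6^30 = 6^16 × 6^8 × 6^4 × 6^2 ≡ 12 × 24 × 27 × 36 (mod 47): 12 × 24 = 288 ≡ 6; 6 × 27 = 162 ≡ 21; 21 × 36 = 756 ≡ 4. So 6^30 ≡ 4 (mod 47).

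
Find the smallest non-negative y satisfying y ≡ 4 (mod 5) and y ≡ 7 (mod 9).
M = 5 × 9 = 45. M₁ = 9, y₁ ≡ 4 (mod 5). M₂ = 5, y₂ ≡ 2 (mod 9). y = 4×9×4 + 7×5×2 ≡ 34 (mod 45)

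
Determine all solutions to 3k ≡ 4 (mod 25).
18

Since gcd(3, 25) = 1 divides 4, a solution exists.
Multiply both sides by the inverse of 3 mod 25:
  3^(-1) mod 25 = 17
  x ≡ 17 × 4 ≡ 68 ≡ 18 (mod 25)
Verification: 3 × 18 = 54 = 2 × 25 + 4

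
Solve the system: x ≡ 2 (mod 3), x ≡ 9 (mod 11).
M = 3 × 11 = 33. M₁ = 11, y₁ ≡ 2 (mod 3). M₂ = 3, y₂ ≡ 4 (mod 11). x = 2×11×2 + 9×3×4 ≡ 20 (mod 33)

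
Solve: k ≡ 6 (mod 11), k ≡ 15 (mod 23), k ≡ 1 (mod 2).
M = 11 × 23 × 2 = 506. M₁ = 46, y₁ ≡ 6 (mod 11). M₂ = 22, y₂ ≡ 22 (mod 23). M₃ = 253, y₃ ≡ 1 (mod 2). k = 6×46×6 + 15×22×22 + 1×253×1 ≡ 61 (mod 506)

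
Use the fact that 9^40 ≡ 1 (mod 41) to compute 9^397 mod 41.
By Fermat: 9^{40} ≡ 1 (mod 41). 397 ≡ 37 (mod 40). So 9^{397} ≡ 9^{37} ≡ 9 (mod 41)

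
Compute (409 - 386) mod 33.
23

(409 - 386) = 23
23 mod 33 = 23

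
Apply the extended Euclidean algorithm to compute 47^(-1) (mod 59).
Extended GCD: 47(-5) + 59(4) = 1. So 47^(-1) ≡ 54 ≡ 54 (mod 59). Verify: 47 × 54 = 2538 ≡ 1 (mod 59)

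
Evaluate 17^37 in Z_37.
Using Fermat: 17^{36} ≡ 1 (mod 37). 37 ≡ 1 (mod 36). So 17^{37} ≡ 17^{1} ≡ 17 (mod 37)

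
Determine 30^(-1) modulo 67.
30^(-1) ≡ 38 (mod 67). Verification: 30 × 38 = 1140 ≡ 1 (mod 67)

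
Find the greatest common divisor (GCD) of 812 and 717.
1

Using the Euclidean algorithm:
812 = 1 × 717 + 95
717 = 7 × 95 + 52
95 = 1 × 52 + 43
52 = 1 × 43 + 9
43 = 4 × 9 + 7
9 = 1 × 7 + 2
7 = 3 × 2 + 1
2 = 2 × 1 + 0

GCD(812, 717) = 1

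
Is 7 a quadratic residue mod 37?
By Euler's criterion: 7^{18} ≡ 1 (mod 37). Since this equals 1, 7 is a QR.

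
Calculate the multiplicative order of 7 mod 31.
Powers of 7 mod 31: 7^1≡7, 7^2≡18, 7^3≡2, 7^4≡14, 7^5≡5, 7^6≡4, 7^7≡28, 7^8≡10, 7^9≡8, 7^10≡25, 7^11≡20, 7^12≡16, 7^13≡19, 7^14≡9, 7^15≡1. Order = 15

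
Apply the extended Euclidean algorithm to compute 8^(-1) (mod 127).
Extended GCD: 8(16) + 127(-1) = 1. So 8^(-1) ≡ 16 ≡ 16 (mod 127). Verify: 8 × 16 = 128 ≡ 1 (mod 127)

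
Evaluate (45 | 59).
(45/59) = 45^{29} mod 59 = 1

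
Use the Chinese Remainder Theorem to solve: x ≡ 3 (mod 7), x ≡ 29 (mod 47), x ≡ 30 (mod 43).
4588

Using the Chinese Remainder Theorem:
M = product of moduli = 14147
For equation 1: M_1 = 2021, 2021 ≡ 5 (mod 7), inverse of 2021 mod 7 is 3 (check: 5 × 3 = 15 ≡ 1 (mod 7))
For equation 2: M_2 = 301, 301 ≡ 19 (mod 47), inverse of 301 mod 47 is 5 (check: 19 × 5 = 95 ≡ 1 (mod 47))
For equation 3: M_3 = 329, 329 ≡ 28 (mod 43), inverse of 329 mod 43 is 20 (check: 28 × 20 = 560 ≡ 1 (mod 43))
Combine: x ≡ Σ r_i×M_i×(M_i⁻¹ mod m_i) = 3×2021×3 + 29×301×5 + 30×329×20 = 18189 + 43645 + 197400 = 259234
259234 mod 14147 = 4588
x ≡ 4588 (mod 14147)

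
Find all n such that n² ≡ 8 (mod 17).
The square roots of 8 mod 17 are 12 and 5. Verify: 12² = 144 ≡ 8 (mod 17)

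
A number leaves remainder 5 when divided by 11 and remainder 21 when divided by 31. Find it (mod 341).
M = 11 × 31 = 341. M₁ = 31, y₁ ≡ 5 (mod 11). M₂ = 11, y₂ ≡ 17 (mod 31). z = 5×31×5 + 21×11×17 ≡ 269 (mod 341)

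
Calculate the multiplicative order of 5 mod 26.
Powers of 5 mod 26: 5^1≡5, 5^2≡25, 5^3≡21, 5^4≡1. Order = 4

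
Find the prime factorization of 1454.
2 × 727

Divide by primes starting from smallest:
1454 ÷ 2 = 727
727 ÷ 727 = 1

1454 = 2 × 727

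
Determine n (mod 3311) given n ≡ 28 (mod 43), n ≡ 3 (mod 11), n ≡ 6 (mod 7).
2995

Using the Chinese Remainder Theorem:
M = product of moduli = 3311
For equation 1: M_1 = 77, 77 ≡ 34 (mod 43), inverse of 77 mod 43 is 19 (check: 34 × 19 = 646 ≡ 1 (mod 43))
For equation 2: M_2 = 301, 301 ≡ 4 (mod 11), inverse of 301 mod 11 is 3 (check: 4 × 3 = 12 ≡ 1 (mod 11))
For equation 3: M_3 = 473, 473 ≡ 4 (mod 7), inverse of 473 mod 7 is 2 (check: 4 × 2 = 8 ≡ 1 (mod 7))
Combine: n ≡ Σ r_i×M_i×(M_i⁻¹ mod m_i) = 28×77×19 + 3×301×3 + 6×473×2 = 40964 + 2709 + 5676 = 49349
49349 mod 3311 = 2995
n ≡ 2995 (mod 3311)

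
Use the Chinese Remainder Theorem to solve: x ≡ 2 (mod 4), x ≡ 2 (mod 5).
M = 4 × 5 = 20. M₁ = 5, y₁ ≡ 1 (mod 4). M₂ = 4, y₂ ≡ 4 (mod 5). x = 2×5×1 + 2×4×4 ≡ 2 (mod 20)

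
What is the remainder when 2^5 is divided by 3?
5 = 4 + 1 (binary 101). Repeated squaring mod 3: 2^1 ≡ 2; 2^2 ≡ 2² = 4 ≡ 1; 2^4 ≡ 1² = 1 ≡ 1. Multiply: 2^5 = 2^4 × 2^1 ≡ 1 × 2 (mod 3): 1 × 2 = 2 ≡ 2. So 2^5 ≡ 2 (mod 3).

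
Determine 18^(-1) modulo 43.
18^(-1) ≡ 12 (mod 43). Verification: 18 × 12 = 216 ≡ 1 (mod 43)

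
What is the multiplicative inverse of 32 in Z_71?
20

Using Extended Euclidean Algorithm:
gcd(32, 71) = 1
Bezout coefficients: 32 × 20 + 71 × -9 = 1
So 32 × 20 ≡ 1 (mod 71)
The inverse is 20 mod 71 = 20
Verification: 32 × 20 = 640 = 9 × 71 + 1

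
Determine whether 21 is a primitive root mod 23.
p - 1 = 22 has prime divisors 2, 11. Check 21^(22/q) mod 23 for each: 21^(22/2) = 21^11 ≡ 22, 21^(22/11) = 21^2 ≡ 4 (mod 23). None of these is 1, so 21 has order 22 = φ(23), so it is a primitive root mod 23.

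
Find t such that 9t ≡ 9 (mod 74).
1

Since gcd(9, 74) = 1 divides 9, a solution exists.
Multiply both sides by the inverse of 9 mod 74:
  9^(-1) mod 74 = 33
  x ≡ 33 × 9 ≡ 297 ≡ 1 (mod 74)
Verification: 9 × 1 = 9 = 0 × 74 + 9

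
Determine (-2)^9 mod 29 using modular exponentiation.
(-2) ≡ 27 (mod 29). 9 = 8 + 1 (binary 1001). Repeated squaring mod 29: 27^1 ≡ 27; 27^2 ≡ 27² = 729 ≡ 4; 27^4 ≡ 4² = 16 ≡ 16; 27^8 ≡ 16² = 256 ≡ 24. Multiply: (-2)^9 ≡ 27^8 × 27^1 ≡ 24 × 27 (mod 29): 24 × 27 = 648 ≡ 10. So (-2)^9 ≡ 10 (mod 29).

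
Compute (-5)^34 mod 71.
Using repeated squaring. (-5) ≡ 66 (mod 71). 34 = 32 + 2 (binary 100010). Repeated squaring mod 71: 66^1 ≡ 66; 66^2 ≡ 66² = 4356 ≡ 25; 66^4 ≡ 25² = 625 ≡ 57; 66^8 ≡ 57² = 3249 ≡ 54; 66^16 ≡ 54² = 2916 ≡ 5; 66^32 ≡ 5² = 25 ≡ 25. Multiply: (-5)^34 ≡ 66^32 × 66^2 ≡ 25 × 25 (mod 71): 25 × 25 = 625 ≡ 57. So (-5)^34 ≡ 57 (mod 71).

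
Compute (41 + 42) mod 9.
2

(41 + 42) = 83
83 mod 9 = 2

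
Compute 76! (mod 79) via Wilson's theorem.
(78)! = (76)! × (77) × (78) ≡ -1 (mod 79). So (76)! ≡ -1 × [(78)(77)]^(-1) ≡ 39 (mod 79)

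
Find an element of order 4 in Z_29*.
12 has order 4 mod 29 since 12^{4} ≡ 1 (mod 29) and no smaller power works.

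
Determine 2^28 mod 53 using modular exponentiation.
Using repeated squaring. 28 = 16 + 8 + 4 (binary 11100). Repeated squaring mod 53: 2^1 ≡ 2; 2^2 ≡ 2² = 4 ≡ 4; 2^4 ≡ 4² = 16 ≡ 16; 2^8 ≡ 16² = 256 ≡ 44; 2^16 ≡ 44² = 1936 ≡ 28. Multiply: 2^28 = 2^16 × 2^8 × 2^4 ≡ 28 × 44 × 16 (mod 53): 28 × 44 = 1232 ≡ 13; 13 × 16 = 208 ≡ 49. So 2^28 ≡ 49 (mod 53).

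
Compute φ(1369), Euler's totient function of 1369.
1332

Prime factorization: 1369 = 37^2
Using the formula φ(n) = n × Π(1 - 1/p) for each prime factor p:
φ(1369) = 1369 × (1 - 1/37)
φ(1369) = 1332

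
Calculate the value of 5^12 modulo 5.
Using repeated squaring. 5 ≡ 0 (mod 5). 12 = 8 + 4 (binary 1100). Repeated squaring mod 5: 0^1 ≡ 0; 0^2 ≡ 0² = 0 ≡ 0; 0^4 ≡ 0² = 0 ≡ 0; 0^8 ≡ 0² = 0 ≡ 0. Multiply: 5^12 ≡ 0^8 × 0^4 ≡ 0 × 0 (mod 5): 0 × 0 = 0 ≡ 0. So 5^12 ≡ 0 (mod 5).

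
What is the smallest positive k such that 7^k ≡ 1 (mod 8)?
Powers of 7 mod 8: 7^1≡7, 7^2≡1. Order = 2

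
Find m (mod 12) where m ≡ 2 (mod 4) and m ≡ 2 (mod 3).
M = 4 × 3 = 12. M₁ = 3, y₁ ≡ 3 (mod 4). M₂ = 4, y₂ ≡ 1 (mod 3). m = 2×3×3 + 2×4×1 ≡ 2 (mod 12)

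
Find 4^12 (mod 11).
Using Fermat: 4^{10} ≡ 1 (mod 11). 12 ≡ 2 (mod 10). So 4^{12} ≡ 4^{2} ≡ 5 (mod 11)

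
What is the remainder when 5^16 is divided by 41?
Using repeated squaring. 16 = 16 (binary 10000). Repeated squaring mod 41: 5^1 ≡ 5; 5^2 ≡ 5² = 25 ≡ 25; 5^4 ≡ 25² = 625 ≡ 10; 5^8 ≡ 10² = 100 ≡ 18; 5^16 ≡ 18² = 324 ≡ 37. So 5^16 ≡ 37 (mod 41).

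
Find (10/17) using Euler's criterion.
(10/17) = 10^{8} mod 17 = -1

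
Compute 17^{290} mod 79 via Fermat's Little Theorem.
18

By Fermat's Little Theorem, a^(p-1) ≡ 1 (mod p) for prime p and gcd(a, p) = 1
Here p = 79, so 17^78 ≡ 1 (mod 79)
We can reduce the exponent: 290 mod 78 = 56
So 17^290 ≡ 17^56 (mod 79)
Computing: 17^56 mod 79 = 18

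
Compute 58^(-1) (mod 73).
34

Using Extended Euclidean Algorithm:
gcd(58, 73) = 1
Bezout coefficients: 58 × 34 + 73 × -27 = 1
So 58 × 34 ≡ 1 (mod 73)
The inverse is 34 mod 73 = 34
Verification: 58 × 34 = 1972 = 27 × 73 + 1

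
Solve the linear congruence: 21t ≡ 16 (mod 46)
38

Since gcd(21, 46) = 1 divides 16, a solution exists.
Multiply both sides by the inverse of 21 mod 46:
  21^(-1) mod 46 = 11
  x ≡ 11 × 16 ≡ 176 ≡ 38 (mod 46)
Verification: 21 × 38 = 798 = 17 × 46 + 16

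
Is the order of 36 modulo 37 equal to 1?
No, the actual order is 2, not 1.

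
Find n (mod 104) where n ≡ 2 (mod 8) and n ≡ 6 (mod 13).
M = 8 × 13 = 104. M₁ = 13, y₁ ≡ 5 (mod 8). M₂ = 8, y₂ ≡ 5 (mod 13). n = 2×13×5 + 6×8×5 ≡ 58 (mod 104)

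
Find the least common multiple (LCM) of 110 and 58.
3190

First find GCD(110, 58) using the Euclidean algorithm:
110 = 1 × 58 + 52
58 = 1 × 52 + 6
52 = 8 × 6 + 4
6 = 1 × 4 + 2
4 = 2 × 2 + 0
GCD(110, 58) = 2

LCM formula: LCM(a, b) = (a × b) / GCD(a, b)
LCM(110, 58) = (110 × 58) / 2
LCM(110, 58) = 6380 / 2
LCM(110, 58) = 3190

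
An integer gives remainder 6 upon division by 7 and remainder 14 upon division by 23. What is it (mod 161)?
M = 7 × 23 = 161. M₁ = 23, y₁ ≡ 4 (mod 7). M₂ = 7, y₂ ≡ 10 (mod 23). y = 6×23×4 + 14×7×10 ≡ 83 (mod 161). The smallest positive such number is 83.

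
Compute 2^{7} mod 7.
2

Using successive squaring:
Binary expansion of 7: 111
Powers of 2 mod 7 (each is the square of the previous):
  2^1 ≡ 2 (mod 7)
  2^2 ≡ 2² = 4 ≡ 4 (mod 7)
  2^4 ≡ 4² = 16 ≡ 2 (mod 7)
7 = 4 + 2 + 1, so 2^7 = 2^4 × 2^2 × 2^1 ≡ 2 × 4 × 2 (mod 7)
Multiplying step by step:
  2 × 4 = 8 ≡ 1 (mod 7)
  1 × 2 = 2 ≡ 2 (mod 7)
Result: 2^7 ≡ 2 (mod 7)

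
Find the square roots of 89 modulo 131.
The square roots of 89 mod 131 are 58 and 73. Verify: 58² = 3364 ≡ 89 (mod 131)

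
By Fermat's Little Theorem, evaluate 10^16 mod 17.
By Fermat's Little Theorem, 10^{16} ≡ 1 (mod 17) since 17 is prime and gcd(10, 17) = 1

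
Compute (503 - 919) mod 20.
4

(503 - 919) = -416
-416 mod 20 = 4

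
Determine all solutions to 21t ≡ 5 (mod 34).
31

Since gcd(21, 34) = 1 divides 5, a solution exists.
Multiply both sides by the inverse of 21 mod 34:
  21^(-1) mod 34 = 13
  x ≡ 13 × 5 ≡ 65 ≡ 31 (mod 34)
Verification: 21 × 31 = 651 = 19 × 34 + 5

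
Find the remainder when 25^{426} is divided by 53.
By Fermat: 25^{52} ≡ 1 (mod 53). 426 = 8×52 + 10. So 25^{426} ≡ 25^{10} ≡ 16 (mod 53)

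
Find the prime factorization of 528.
2^4 × 3 × 11

Divide by primes starting from smallest:
528 ÷ 2 = 264
264 ÷ 2 = 132
132 ÷ 2 = 66
66 ÷ 2 = 33
33 ÷ 3 = 11
11 ÷ 11 = 1

528 = 2^4 × 3 × 11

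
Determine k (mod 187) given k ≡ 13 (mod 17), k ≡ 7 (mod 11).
183

Using the Chinese Remainder Theorem:
M = product of moduli = 187
For equation 1: M_1 = 11, 11 ≡ 11 (mod 17), inverse of 11 mod 17 is 14 (check: 11 × 14 = 154 ≡ 1 (mod 17))
For equation 2: M_2 = 17, 17 ≡ 6 (mod 11), inverse of 17 mod 11 is 2 (check: 6 × 2 = 12 ≡ 1 (mod 11))
Combine: k ≡ Σ r_i×M_i×(M_i⁻¹ mod m_i) = 13×11×14 + 7×17×2 = 2002 + 238 = 2240
2240 mod 187 = 183
k ≡ 183 (mod 187)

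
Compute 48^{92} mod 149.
19

Using successive squaring:
Binary expansion of 92: 1011100
Powers of 48 mod 149 (each is the square of the previous):
  48^1 ≡ 48 (mod 149)
  48^2 ≡ 48² = 2304 ≡ 69 (mod 149)
  48^4 ≡ 69² = 4761 ≡ 142 (mod 149)
  48^8 ≡ 142² = 20164 ≡ 49 (mod 149)
  48^16 ≡ 49² = 2401 ≡ 17 (mod 149)
  48^32 ≡ 17² = 289 ≡ 140 (mod 149)
  48^64 ≡ 140² = 19600 ≡ 81 (mod 149)
92 = 64 + 16 + 8 + 4, so 48^92 = 48^64 × 48^16 × 48^8 × 48^4 ≡ 81 × 17 × 49 × 142 (mod 149)
Multiplying step by step:
  81 × 17 = 1377 ≡ 36 (mod 149)
  36 × 49 = 1764 ≡ 125 (mod 149)
  125 × 142 = 17750 ≡ 19 (mod 149)
Result: 48^92 ≡ 19 (mod 149)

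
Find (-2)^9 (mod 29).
(-2) ≡ 27 (mod 29). 9 = 8 + 1 (binary 1001). Repeated squaring mod 29: 27^1 ≡ 27; 27^2 ≡ 27² = 729 ≡ 4; 27^4 ≡ 4² = 16 ≡ 16; 27^8 ≡ 16² = 256 ≡ 24. Multiply: (-2)^9 ≡ 27^8 × 27^1 ≡ 24 × 27 (mod 29): 24 × 27 = 648 ≡ 10. So (-2)^9 ≡ 10 (mod 29).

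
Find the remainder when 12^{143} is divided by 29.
By Fermat: 12^{28} ≡ 1 (mod 29). 143 = 5×28 + 3. So 12^{143} ≡ 12^{3} ≡ 17 (mod 29)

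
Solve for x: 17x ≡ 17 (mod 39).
1

Since gcd(17, 39) = 1 divides 17, a solution exists.
Multiply both sides by the inverse of 17 mod 39:
  17^(-1) mod 39 = 23
  x ≡ 23 × 17 ≡ 391 ≡ 1 (mod 39)
Verification: 17 × 1 = 17 = 0 × 39 + 17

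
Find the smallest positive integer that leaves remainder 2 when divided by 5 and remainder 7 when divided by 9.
M = 5 × 9 = 45. M₁ = 9, y₁ ≡ 4 (mod 5). M₂ = 5, y₂ ≡ 2 (mod 9). n = 2×9×4 + 7×5×2 ≡ 7 (mod 45). The smallest positive such number is 7.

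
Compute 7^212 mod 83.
Using Fermat: 7^{82} ≡ 1 (mod 83). 212 ≡ 48 (mod 82). So 7^{212} ≡ 7^{48} ≡ 17 (mod 83)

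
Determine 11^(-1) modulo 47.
11^(-1) ≡ 30 (mod 47). Verification: 11 × 30 = 330 ≡ 1 (mod 47)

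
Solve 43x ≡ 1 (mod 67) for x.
53

Using Extended Euclidean Algorithm:
gcd(43, 67) = 1
Bezout coefficients: 43 × -14 + 67 × 9 = 1
So 43 × -14 ≡ 1 (mod 67)
The inverse is -14 mod 67 = 53
Verification: 43 × 53 = 2279 = 34 × 67 + 1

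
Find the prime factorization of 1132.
2^2 × 283

Divide by primes starting from smallest:
1132 ÷ 2 = 566
566 ÷ 2 = 283
283 ÷ 283 = 1

1132 = 2^2 × 283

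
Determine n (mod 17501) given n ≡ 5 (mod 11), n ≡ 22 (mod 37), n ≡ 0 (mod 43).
5461

Using the Chinese Remainder Theorem:
M = product of moduli = 17501
For equation 1: M_1 = 1591, 1591 ≡ 7 (mod 11), inverse of 1591 mod 11 is 8 (check: 7 × 8 = 56 ≡ 1 (mod 11))
For equation 2: M_2 = 473, 473 ≡ 29 (mod 37), inverse of 473 mod 37 is 23 (check: 29 × 23 = 667 ≡ 1 (mod 37))
For equation 3: M_3 = 407, 407 ≡ 20 (mod 43), inverse of 407 mod 43 is 28 (check: 20 × 28 = 560 ≡ 1 (mod 43))
Combine: n ≡ Σ r_i×M_i×(M_i⁻¹ mod m_i) = 5×1591×8 + 22×473×23 + 0×407×28 = 63640 + 239338 + 0 = 302978
302978 mod 17501 = 5461
n ≡ 5461 (mod 17501)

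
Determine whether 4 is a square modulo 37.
By Euler's criterion: 4^{18} ≡ 1 (mod 37). Since this equals 1, 4 is a QR.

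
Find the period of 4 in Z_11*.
Powers of 4 mod 11: 4^1≡4, 4^2≡5, 4^3≡9, 4^4≡3, 4^5≡1. Order = 5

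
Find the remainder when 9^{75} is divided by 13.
By Fermat: 9^{12} ≡ 1 (mod 13). 75 = 6×12 + 3. So 9^{75} ≡ 9^{3} ≡ 1 (mod 13)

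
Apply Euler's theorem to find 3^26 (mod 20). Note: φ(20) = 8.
By Euler: 3^{8} ≡ 1 (mod 20) since gcd(3, 20) = 1. 26 = 3×8 + 2. So 3^{26} ≡ 3^{2} ≡ 9 (mod 20)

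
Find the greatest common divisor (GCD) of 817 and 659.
1

Using the Euclidean algorithm:
817 = 1 × 659 + 158
659 = 4 × 158 + 27
158 = 5 × 27 + 23
27 = 1 × 23 + 4
23 = 5 × 4 + 3
4 = 1 × 3 + 1
3 = 3 × 1 + 0

GCD(817, 659) = 1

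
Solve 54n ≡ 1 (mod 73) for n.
23

Using Extended Euclidean Algorithm:
gcd(54, 73) = 1
Bezout coefficients: 54 × 23 + 73 × -17 = 1
So 54 × 23 ≡ 1 (mod 73)
The inverse is 23 mod 73 = 23
Verification: 54 × 23 = 1242 = 17 × 73 + 1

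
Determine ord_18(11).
Powers of 11 mod 18: 11^1≡11, 11^2≡13, 11^3≡17, 11^4≡7, 11^5≡5, 11^6≡1. Order = 6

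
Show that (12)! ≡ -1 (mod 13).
(12)! mod 13 = 12. Since this equals -1 (mod 13), Wilson confirms 13 is prime.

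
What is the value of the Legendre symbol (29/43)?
(29/43) = 29^{21} mod 43 = -1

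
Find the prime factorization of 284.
2^2 × 71

Divide by primes starting from smallest:
284 ÷ 2 = 142
142 ÷ 2 = 71
71 ÷ 71 = 1

284 = 2^2 × 71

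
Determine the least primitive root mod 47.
p - 1 = 46 has prime divisors 2, 23. h is a primitive root mod 47 iff h^(46/q) ≢ 1 (mod 47) for each such q.
h = 2: 2^23 ≡ 1, 2^2 ≡ 4 (mod 47); 2^23 ≡ 1, so not a primitive root.
h = 3: 3^23 ≡ 1, 3^2 ≡ 9 (mod 47); 3^23 ≡ 1, so not a primitive root.
h = 4: 4^23 ≡ 1, 4^2 ≡ 16 (mod 47); 4^23 ≡ 1, so not a primitive root.
h = 5: 5^23 ≡ 46, 5^2 ≡ 25 (mod 47); none is 1, so 5 has order 46 and is a primitive root.
The smallest primitive root mod 47 is g = 5.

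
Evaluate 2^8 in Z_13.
8 = 8 (binary 1000). Repeated squaring mod 13: 2^1 ≡ 2; 2^2 ≡ 2² = 4 ≡ 4; 2^4 ≡ 4² = 16 ≡ 3; 2^8 ≡ 3² = 9 ≡ 9. So 2^8 ≡ 9 (mod 13).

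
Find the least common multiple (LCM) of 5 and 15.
15

First find GCD(5, 15) using the Euclidean algorithm:
5 = 0 × 15 + 5
15 = 3 × 5 + 0
GCD(5, 15) = 5

LCM formula: LCM(a, b) = (a × b) / GCD(a, b)
LCM(5, 15) = (5 × 15) / 5
LCM(5, 15) = 75 / 5
LCM(5, 15) = 15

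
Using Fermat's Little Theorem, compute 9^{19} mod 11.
5

By Fermat's Little Theorem, a^(p-1) ≡ 1 (mod p) for prime p and gcd(a, p) = 1
Here p = 11, so 9^10 ≡ 1 (mod 11)
We can reduce the exponent: 19 mod 10 = 9
So 9^19 ≡ 9^9 (mod 11)
Computing: 9^9 mod 11 = 5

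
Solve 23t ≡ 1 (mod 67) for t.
23^(-1) ≡ 35 (mod 67). Verification: 23 × 35 = 805 ≡ 1 (mod 67)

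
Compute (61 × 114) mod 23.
8

(61 × 114) = 6954
6954 mod 23 = 8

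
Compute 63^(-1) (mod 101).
93

Using Extended Euclidean Algorithm:
gcd(63, 101) = 1
Bezout coefficients: 63 × -8 + 101 × 5 = 1
So 63 × -8 ≡ 1 (mod 101)
The inverse is -8 mod 101 = 93
Verification: 63 × 93 = 5859 = 58 × 101 + 1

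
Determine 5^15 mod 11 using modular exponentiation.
Using Fermat: 5^{10} ≡ 1 (mod 11). 15 ≡ 5 (mod 10). So 5^{15} ≡ 5^{5} ≡ 1 (mod 11)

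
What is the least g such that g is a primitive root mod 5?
p - 1 = 4 has prime divisors 2. h is a primitive root mod 5 iff h^(4/q) ≢ 1 (mod 5) for each such q.
h = 2: 2^2 ≡ 4 (mod 5); none is 1, so 2 has order 4 and is a primitive root.
The smallest primitive root mod 5 is g = 2.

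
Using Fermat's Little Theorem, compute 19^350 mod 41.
By Fermat: 19^{40} ≡ 1 (mod 41). 350 ≡ 30 (mod 40). So 19^{350} ≡ 19^{30} ≡ 9 (mod 41)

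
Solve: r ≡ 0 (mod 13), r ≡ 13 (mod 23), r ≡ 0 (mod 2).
M = 13 × 23 × 2 = 598. M₁ = 46, y₁ ≡ 2 (mod 13). M₂ = 26, y₂ ≡ 8 (mod 23). M₃ = 299, y₃ ≡ 1 (mod 2). r = 0×46×2 + 13×26×8 + 0×299×1 ≡ 312 (mod 598)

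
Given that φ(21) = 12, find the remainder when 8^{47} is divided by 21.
By Euler: 8^{12} ≡ 1 (mod 21) since gcd(8, 21) = 1. 47 = 3×12 + 11. So 8^{47} ≡ 8^{11} ≡ 8 (mod 21)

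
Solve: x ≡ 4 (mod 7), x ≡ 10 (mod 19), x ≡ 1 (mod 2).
M = 7 × 19 × 2 = 266. M₁ = 38, y₁ ≡ 5 (mod 7). M₂ = 14, y₂ ≡ 15 (mod 19). M₃ = 133, y₃ ≡ 1 (mod 2). x = 4×38×5 + 10×14×15 + 1×133×1 ≡ 67 (mod 266)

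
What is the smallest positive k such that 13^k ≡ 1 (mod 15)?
Powers of 13 mod 15: 13^1≡13, 13^2≡4, 13^3≡7, 13^4≡1. Order = 4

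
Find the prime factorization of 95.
5 × 19

Divide by primes starting from smallest:
95 ÷ 5 = 19
19 ÷ 19 = 1

95 = 5 × 19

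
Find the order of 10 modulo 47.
Powers of 10 mod 47: 10^1≡10, 10^2≡6, 10^3≡13, 10^4≡36, 10^5≡31, 10^6≡28, 10^7≡45, 10^8≡27, 10^9≡35, 10^10≡21, 10^11≡22, 10^12≡32, 10^13≡38, 10^14≡4, 10^15≡40, 10^16≡24, 10^17≡5, 10^18≡3, 10^19≡30, 10^20≡18, 10^21≡39, 10^22≡14, 10^23≡46, 10^24≡37, 10^25≡41, 10^26≡34, 10^27≡11, 10^28≡16, 10^29≡19, 10^30≡2, 10^31≡20, 10^32≡12, 10^33≡26, 10^34≡25, 10^35≡15, 10^36≡9, 10^37≡43, 10^38≡7, 10^39≡23, 10^40≡42, 10^41≡44, 10^42≡17, 10^43≡29, 10^44≡8, 10^45≡33, 10^46≡1. Order = 46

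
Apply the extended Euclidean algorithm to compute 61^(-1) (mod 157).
Extended GCD: 61(-18) + 157(7) = 1. So 61^(-1) ≡ 139 ≡ 139 (mod 157). Verify: 61 × 139 = 8479 ≡ 1 (mod 157)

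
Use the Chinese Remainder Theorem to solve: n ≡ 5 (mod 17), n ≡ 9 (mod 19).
294

Using the Chinese Remainder Theorem:
M = product of moduli = 323
For equation 1: M_1 = 19, 19 ≡ 2 (mod 17), inverse of 19 mod 17 is 9 (check: 2 × 9 = 18 ≡ 1 (mod 17))
For equation 2: M_2 = 17, 17 ≡ 17 (mod 19), inverse of 17 mod 19 is 9 (check: 17 × 9 = 153 ≡ 1 (mod 19))
Combine: n ≡ Σ r_i×M_i×(M_i⁻¹ mod m_i) = 5×19×9 + 9×17×9 = 855 + 1377 = 2232
2232 mod 323 = 294
n ≡ 294 (mod 323)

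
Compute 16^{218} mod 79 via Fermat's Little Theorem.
31

By Fermat's Little Theorem, a^(p-1) ≡ 1 (mod p) for prime p and gcd(a, p) = 1
Here p = 79, so 16^78 ≡ 1 (mod 79)
We can reduce the exponent: 218 mod 78 = 62
So 16^218 ≡ 16^62 (mod 79)
Computing: 16^62 mod 79 = 31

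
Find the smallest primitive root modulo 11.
p - 1 = 10 has prime divisors 2, 5. h is a primitive root mod 11 iff h^(10/q) ≢ 1 (mod 11) for each such q.
h = 2: 2^5 ≡ 10, 2^2 ≡ 4 (mod 11); none is 1, so 2 has order 10 and is a primitive root.
The smallest primitive root mod 11 is g = 2.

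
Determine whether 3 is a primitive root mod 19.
p - 1 = 18 has prime divisors 2, 3. Check 3^(18/q) mod 19 for each: 3^(18/2) = 3^9 ≡ 18, 3^(18/3) = 3^6 ≡ 7 (mod 19). None of these is 1, so 3 has order 18 = φ(19), so it is a primitive root mod 19.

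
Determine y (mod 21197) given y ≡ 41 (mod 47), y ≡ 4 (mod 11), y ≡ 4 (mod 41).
1357

Using the Chinese Remainder Theorem:
M = product of moduli = 21197
For equation 1: M_1 = 451, 451 ≡ 28 (mod 47), inverse of 451 mod 47 is 42 (check: 28 × 42 = 1176 ≡ 1 (mod 47))
For equation 2: M_2 = 1927, 1927 ≡ 2 (mod 11), inverse of 1927 mod 11 is 6 (check: 2 × 6 = 12 ≡ 1 (mod 11))
For equation 3: M_3 = 517, 517 ≡ 25 (mod 41), inverse of 517 mod 41 is 23 (check: 25 × 23 = 575 ≡ 1 (mod 41))
Combine: y ≡ Σ r_i×M_i×(M_i⁻¹ mod m_i) = 41×451×42 + 4×1927×6 + 4×517×23 = 776622 + 46248 + 47564 = 870434
870434 mod 21197 = 1357
y ≡ 1357 (mod 21197)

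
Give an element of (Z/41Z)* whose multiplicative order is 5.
10 has order 5 mod 41 since 10^{5} ≡ 1 (mod 41) and no smaller power works.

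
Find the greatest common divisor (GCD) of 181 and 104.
1

Using the Euclidean algorithm:
181 = 1 × 104 + 77
104 = 1 × 77 + 27
77 = 2 × 27 + 23
27 = 1 × 23 + 4
23 = 5 × 4 + 3
4 = 1 × 3 + 1
3 = 3 × 1 + 0

GCD(181, 104) = 1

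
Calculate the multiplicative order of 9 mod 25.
Powers of 9 mod 25: 9^1≡9, 9^2≡6, 9^3≡4, 9^4≡11, 9^5≡24, 9^6≡16, 9^7≡19, 9^8≡21, 9^9≡14, 9^10≡1. Order = 10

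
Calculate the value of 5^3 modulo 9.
3 = 2 + 1 (binary 11). Repeated squaring mod 9: 5^1 ≡ 5; 5^2 ≡ 5² = 25 ≡ 7. Multiply: 5^3 = 5^2 × 5^1 ≡ 7 × 5 (mod 9): 7 × 5 = 35 ≡ 8. So 5^3 ≡ 8 (mod 9).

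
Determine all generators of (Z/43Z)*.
Primitive roots mod 43: {3, 5, 12, 18, 19, 20, 26, 28, 29, 30, 33, 34}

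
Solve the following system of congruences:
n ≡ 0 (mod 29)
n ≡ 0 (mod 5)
0

Using the Chinese Remainder Theorem:
M = product of moduli = 145
For equation 1: M_1 = 5, 5 ≡ 5 (mod 29), inverse of 5 mod 29 is 6 (check: 5 × 6 = 30 ≡ 1 (mod 29))
For equation 2: M_2 = 29, 29 ≡ 4 (mod 5), inverse of 29 mod 5 is 4 (check: 4 × 4 = 16 ≡ 1 (mod 5))
Combine: n ≡ Σ r_i×M_i×(M_i⁻¹ mod m_i) = 0×5×6 + 0×29×4 = 0 + 0 = 0
0 mod 145 = 0
n ≡ 0 (mod 145)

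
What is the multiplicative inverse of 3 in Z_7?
5

Using Extended Euclidean Algorithm:
gcd(3, 7) = 1
Bezout coefficients: 3 × -2 + 7 × 1 = 1
So 3 × -2 ≡ 1 (mod 7)
The inverse is -2 mod 7 = 5
Verification: 3 × 5 = 15 = 2 × 7 + 1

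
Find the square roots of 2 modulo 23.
The square roots of 2 mod 23 are 18 and 5. Verify: 18² = 324 ≡ 2 (mod 23)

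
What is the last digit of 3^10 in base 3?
3 ≡ 0 (mod 3). 10 = 8 + 2 (binary 1010). Repeated squaring mod 3: 0^1 ≡ 0; 0^2 ≡ 0² = 0 ≡ 0; 0^4 ≡ 0² = 0 ≡ 0; 0^8 ≡ 0² = 0 ≡ 0. Multiply: 3^10 ≡ 0^8 × 0^2 ≡ 0 × 0 (mod 3): 0 × 0 = 0 ≡ 0. So 3^10 ≡ 0 (mod 3).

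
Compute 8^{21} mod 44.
8

Using successive squaring:
Binary expansion of 21: 10101
Powers of 8 mod 44 (each is the square of the previous):
  8^1 ≡ 8 (mod 44)
  8^2 ≡ 8² = 64 ≡ 20 (mod 44)
  8^4 ≡ 20² = 400 ≡ 4 (mod 44)
  8^8 ≡ 4² = 16 ≡ 16 (mod 44)
  8^16 ≡ 16² = 256 ≡ 36 (mod 44)
21 = 16 + 4 + 1, so 8^21 = 8^16 × 8^4 × 8^1 ≡ 36 × 4 × 8 (mod 44)
Multiplying step by step:
  36 × 4 = 144 ≡ 12 (mod 44)
  12 × 8 = 96 ≡ 8 (mod 44)
Result: 8^21 ≡ 8 (mod 44)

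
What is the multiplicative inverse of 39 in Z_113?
29

Using Extended Euclidean Algorithm:
gcd(39, 113) = 1
Bezout coefficients: 39 × 29 + 113 × -10 = 1
So 39 × 29 ≡ 1 (mod 113)
The inverse is 29 mod 113 = 29
Verification: 39 × 29 = 1131 = 10 × 113 + 1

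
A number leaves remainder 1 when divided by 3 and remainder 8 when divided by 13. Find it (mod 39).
M = 3 × 13 = 39. M₁ = 13, y₁ ≡ 1 (mod 3). M₂ = 3, y₂ ≡ 9 (mod 13). r = 1×13×1 + 8×3×9 ≡ 34 (mod 39)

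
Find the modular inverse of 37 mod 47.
37^(-1) ≡ 14 (mod 47). Verification: 37 × 14 = 518 ≡ 1 (mod 47)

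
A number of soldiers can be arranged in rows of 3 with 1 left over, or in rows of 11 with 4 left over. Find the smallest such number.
M = 3 × 11 = 33. M₁ = 11, y₁ ≡ 2 (mod 3). M₂ = 3, y₂ ≡ 4 (mod 11). z = 1×11×2 + 4×3×4 ≡ 4 (mod 33). The smallest positive such number is 4.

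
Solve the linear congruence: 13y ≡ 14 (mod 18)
8

Since gcd(13, 18) = 1 divides 14, a solution exists.
Multiply both sides by the inverse of 13 mod 18:
  13^(-1) mod 18 = 7
  x ≡ 7 × 14 ≡ 98 ≡ 8 (mod 18)
Verification: 13 × 8 = 104 = 5 × 18 + 14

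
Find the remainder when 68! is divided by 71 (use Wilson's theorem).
(70)! = (68)! × (69) × (70) ≡ -1 (mod 71). So (68)! ≡ -1 × [(70)(69)]^(-1) ≡ 35 (mod 71)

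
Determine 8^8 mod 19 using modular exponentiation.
8 = 8 (binary 1000). Repeated squaring mod 19: 8^1 ≡ 8; 8^2 ≡ 8² = 64 ≡ 7; 8^4 ≡ 7² = 49 ≡ 11; 8^8 ≡ 11² = 121 ≡ 7. So 8^8 ≡ 7 (mod 19).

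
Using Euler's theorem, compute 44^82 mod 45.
By Euler: 44^{24} ≡ 1 (mod 45) since gcd(44, 45) = 1. 82 = 3×24 + 10. So 44^{82} ≡ 44^{10} ≡ 1 (mod 45)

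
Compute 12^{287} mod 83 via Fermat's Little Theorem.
1

By Fermat's Little Theorem, a^(p-1) ≡ 1 (mod p) for prime p and gcd(a, p) = 1
Here p = 83, so 12^82 ≡ 1 (mod 83)
We can reduce the exponent: 287 mod 82 = 41
So 12^287 ≡ 12^41 (mod 83)
Computing: 12^41 mod 83 = 1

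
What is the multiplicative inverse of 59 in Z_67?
25

Using Extended Euclidean Algorithm:
gcd(59, 67) = 1
Bezout coefficients: 59 × 25 + 67 × -22 = 1
So 59 × 25 ≡ 1 (mod 67)
The inverse is 25 mod 67 = 25
Verification: 59 × 25 = 1475 = 22 × 67 + 1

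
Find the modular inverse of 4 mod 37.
4^(-1) ≡ 28 (mod 37). Verification: 4 × 28 = 112 ≡ 1 (mod 37)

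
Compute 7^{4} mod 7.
0

Using successive squaring:
Binary expansion of 4: 100
Powers of 7 mod 7 (each is the square of the previous):
  7^1 ≡ 0 (mod 7)
  7^2 ≡ 0² = 0 ≡ 0 (mod 7)
  7^4 ≡ 0² = 0 ≡ 0 (mod 7)
4 is a power of 2, so 7^4 is the last square: ≡ 0 (mod 7)
Result: 7^4 ≡ 0 (mod 7)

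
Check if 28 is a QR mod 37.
By Euler's criterion: 28^{18} ≡ 1 (mod 37). Since this equals 1, 28 is a QR.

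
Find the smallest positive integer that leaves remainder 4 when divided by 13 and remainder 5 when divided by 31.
M = 13 × 31 = 403. M₁ = 31, y₁ ≡ 8 (mod 13). M₂ = 13, y₂ ≡ 12 (mod 31). k = 4×31×8 + 5×13×12 ≡ 160 (mod 403). The smallest positive such number is 160.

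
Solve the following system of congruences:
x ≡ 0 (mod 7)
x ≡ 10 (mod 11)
21

Using the Chinese Remainder Theorem:
M = product of moduli = 77
For equation 1: M_1 = 11, 11 ≡ 4 (mod 7), inverse of 11 mod 7 is 2 (check: 4 × 2 = 8 ≡ 1 (mod 7))
For equation 2: M_2 = 7, 7 ≡ 7 (mod 11), inverse of 7 mod 11 is 8 (check: 7 × 8 = 56 ≡ 1 (mod 11))
Combine: x ≡ Σ r_i×M_i×(M_i⁻¹ mod m_i) = 0×11×2 + 10×7×8 = 0 + 560 = 560
560 mod 77 = 21
x ≡ 21 (mod 77)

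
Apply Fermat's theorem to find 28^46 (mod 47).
By Fermat's Little Theorem, 28^{46} ≡ 1 (mod 47) since 47 is prime and gcd(28, 47) = 1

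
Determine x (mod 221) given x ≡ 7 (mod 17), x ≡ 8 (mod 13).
177

Using the Chinese Remainder Theorem:
M = product of moduli = 221
For equation 1: M_1 = 13, 13 ≡ 13 (mod 17), inverse of 13 mod 17 is 4 (check: 13 × 4 = 52 ≡ 1 (mod 17))
For equation 2: M_2 = 17, 17 ≡ 4 (mod 13), inverse of 17 mod 13 is 10 (check: 4 × 10 = 40 ≡ 1 (mod 13))
Combine: x ≡ Σ r_i×M_i×(M_i⁻¹ mod m_i) = 7×13×4 + 8×17×10 = 364 + 1360 = 1724
1724 mod 221 = 177
x ≡ 177 (mod 221)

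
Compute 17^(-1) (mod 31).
17^(-1) ≡ 11 (mod 31). Verification: 17 × 11 = 187 ≡ 1 (mod 31)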